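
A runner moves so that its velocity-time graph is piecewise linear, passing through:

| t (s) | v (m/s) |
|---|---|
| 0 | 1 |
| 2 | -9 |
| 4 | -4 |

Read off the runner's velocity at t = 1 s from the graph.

-4 m/s

On 0–2 s the graph is linear from 1 to -9 m/s: v(1) = 1 + (-9 − 1)·(1 − 0)/(2 − 0) = -4 m/s.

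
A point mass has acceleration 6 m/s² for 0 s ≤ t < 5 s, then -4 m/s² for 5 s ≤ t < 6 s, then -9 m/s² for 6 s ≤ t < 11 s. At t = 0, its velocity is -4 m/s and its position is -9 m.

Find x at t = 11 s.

67.5 m

On each constant-a segment, Δv = aΔt and Δx = v₀Δt + ½aΔt²; chain segment to segment.
0–5 s: v starts -4 m/s; Δx = -4·5 + ½·6·5² = 55 m; v ends 26 m/s.
5–6 s: v starts 26 m/s; Δx = 26·1 + ½·-4·1² = 24 m; v ends 22 m/s.
6–11 s: v starts 22 m/s; Δx = 22·5 + ½·-9·5² = -2.5 m; v ends -23 m/s.
x(11) = -9 + Σ Δx = 67.5 m.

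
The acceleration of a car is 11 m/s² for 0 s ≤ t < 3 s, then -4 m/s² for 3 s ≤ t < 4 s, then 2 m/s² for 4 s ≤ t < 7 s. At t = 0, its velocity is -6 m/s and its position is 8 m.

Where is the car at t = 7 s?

On each constant-a segment, Δv = aΔt and Δx = v₀Δt + ½aΔt²; chain segment to segment.
0–3 s: v starts -6 m/s; Δx = -6·3 + ½·11·3² = 31.5 m; v ends 27 m/s.
3–4 s: v starts 27 m/s; Δx = 27·1 + ½·-4·1² = 25 m; v ends 23 m/s.
4–7 s: v starts 23 m/s; Δx = 23·3 + ½·2·3² = 78 m; v ends 29 m/s.
x(7) = 8 + Σ Δx = 142.5 m.

142.5 m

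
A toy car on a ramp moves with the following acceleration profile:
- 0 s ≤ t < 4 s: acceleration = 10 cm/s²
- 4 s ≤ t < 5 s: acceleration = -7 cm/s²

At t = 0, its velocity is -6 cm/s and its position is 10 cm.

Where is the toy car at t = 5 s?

96.5 cm

On each constant-a segment, Δv = aΔt and Δx = v₀Δt + ½aΔt²; chain segment to segment.
0–4 s: v starts -6 cm/s; Δx = -6·4 + ½·10·4² = 56 cm; v ends 34 cm/s.
4–5 s: v starts 34 cm/s; Δx = 34·1 + ½·-7·1² = 30.5 cm; v ends 27 cm/s.
x(5) = 10 + Σ Δx = 96.5 cm.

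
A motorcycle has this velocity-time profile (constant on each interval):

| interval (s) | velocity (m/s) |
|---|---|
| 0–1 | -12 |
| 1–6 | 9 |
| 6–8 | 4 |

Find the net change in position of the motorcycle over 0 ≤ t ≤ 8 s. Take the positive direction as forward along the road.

Net displacement equals the area under the velocity-time graph (areas below the axis count negative).
0–1 s: -12 × 1 = -12 m
1–6 s: 9 × 5 = 45 m
6–8 s: 4 × 2 = 8 m
Net displacement = 41 m

41 m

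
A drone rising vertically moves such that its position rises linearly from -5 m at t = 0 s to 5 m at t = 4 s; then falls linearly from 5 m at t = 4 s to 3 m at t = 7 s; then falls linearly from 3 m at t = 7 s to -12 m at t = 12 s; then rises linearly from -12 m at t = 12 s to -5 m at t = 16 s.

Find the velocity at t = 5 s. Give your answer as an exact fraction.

Velocity is the slope of the x-t graph on 4–7 s: (3 − 5)/(7 − 4) = -2/3 m/s.

-2/3 m/s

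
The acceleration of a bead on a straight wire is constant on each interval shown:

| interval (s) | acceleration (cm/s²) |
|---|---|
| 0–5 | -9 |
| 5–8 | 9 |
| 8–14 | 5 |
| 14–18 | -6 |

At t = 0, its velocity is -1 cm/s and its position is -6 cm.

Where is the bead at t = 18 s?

-249 cm

On each constant-a segment, Δv = aΔt and Δx = v₀Δt + ½aΔt²; chain segment to segment.
0–5 s: v starts -1 cm/s; Δx = -1·5 + ½·-9·5² = -117.5 cm; v ends -46 cm/s.
5–8 s: v starts -46 cm/s; Δx = -46·3 + ½·9·3² = -97.5 cm; v ends -19 cm/s.
8–14 s: v starts -19 cm/s; Δx = -19·6 + ½·5·6² = -24 cm; v ends 11 cm/s.
14–18 s: v starts 11 cm/s; Δx = 11·4 + ½·-6·4² = -4 cm; v ends -13 cm/s.
x(18) = -6 + Σ Δx = -249 cm.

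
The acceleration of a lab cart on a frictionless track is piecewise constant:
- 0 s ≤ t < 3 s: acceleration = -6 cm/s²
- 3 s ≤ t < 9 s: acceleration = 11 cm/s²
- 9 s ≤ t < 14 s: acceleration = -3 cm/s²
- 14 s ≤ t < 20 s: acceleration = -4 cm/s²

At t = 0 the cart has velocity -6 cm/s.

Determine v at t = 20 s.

3 cm/s

Δv equals the area under the a-t graph; then v = v₀ + Δv.
0–3 s: -6 × 3 = -18 cm/s
3–9 s: 11 × 6 = 66 cm/s
9–14 s: -3 × 5 = -15 cm/s
14–20 s: -4 × 6 = -24 cm/s
Δv = 9 cm/s, so v(20) = -6 + (9) = 3 cm/s.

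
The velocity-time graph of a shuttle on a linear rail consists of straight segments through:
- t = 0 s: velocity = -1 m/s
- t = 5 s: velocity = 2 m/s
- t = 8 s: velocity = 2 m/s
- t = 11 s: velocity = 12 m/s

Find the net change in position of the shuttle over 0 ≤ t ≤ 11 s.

Displacement is the signed area under the v-t curve.
0–5 s: ½(-1 + 2)(5) = 2.5 m
5–8 s: 2 × 3 = 6 m
8–11 s: ½(2 + 12)(3) = 21 m
Net displacement = 29.5 m

29.5 m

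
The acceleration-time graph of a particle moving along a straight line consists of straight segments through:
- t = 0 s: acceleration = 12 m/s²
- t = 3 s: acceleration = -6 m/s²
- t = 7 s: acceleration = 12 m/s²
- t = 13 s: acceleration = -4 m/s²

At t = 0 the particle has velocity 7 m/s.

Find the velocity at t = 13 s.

52 m/s

Δv equals the area under the a-t graph; then v = v₀ + Δv.
0–3 s: ½(12 + -6)(3) = 9 m/s
3–7 s: ½(-6 + 12)(4) = 12 m/s
7–13 s: ½(12 + -4)(6) = 24 m/s
Δv = 45 m/s, so v(13) = 7 + (45) = 52 m/s.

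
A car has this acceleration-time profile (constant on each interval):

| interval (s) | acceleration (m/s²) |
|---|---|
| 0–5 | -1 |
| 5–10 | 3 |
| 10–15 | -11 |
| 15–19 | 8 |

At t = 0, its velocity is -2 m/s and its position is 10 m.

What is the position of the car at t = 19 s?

-231.5 m

On each constant-a segment, Δv = aΔt and Δx = v₀Δt + ½aΔt²; chain segment to segment.
0–5 s: v starts -2 m/s; Δx = -2·5 + ½·-1·5² = -22.5 m; v ends -7 m/s.
5–10 s: v starts -7 m/s; Δx = -7·5 + ½·3·5² = 2.5 m; v ends 8 m/s.
10–15 s: v starts 8 m/s; Δx = 8·5 + ½·-11·5² = -97.5 m; v ends -47 m/s.
15–19 s: v starts -47 m/s; Δx = -47·4 + ½·8·4² = -124 m; v ends -15 m/s.
x(19) = 10 + Σ Δx = -231.5 m.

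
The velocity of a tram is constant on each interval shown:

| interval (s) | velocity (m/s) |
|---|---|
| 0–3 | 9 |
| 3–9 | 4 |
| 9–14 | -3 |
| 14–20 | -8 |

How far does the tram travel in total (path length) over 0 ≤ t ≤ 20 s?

Total distance travelled is ∫|v| dt — sum the magnitudes of each area piece.
0–3 s: |9| × 3 = 27 m
3–9 s: |4| × 6 = 24 m
9–14 s: |-3| × 5 = 15 m
14–20 s: |-8| × 6 = 48 m
Total distance = 114 m

114 m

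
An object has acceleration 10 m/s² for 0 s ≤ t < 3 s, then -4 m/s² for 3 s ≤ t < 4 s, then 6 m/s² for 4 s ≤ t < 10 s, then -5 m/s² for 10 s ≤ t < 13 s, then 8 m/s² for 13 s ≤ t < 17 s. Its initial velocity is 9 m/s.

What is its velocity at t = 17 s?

Δv equals the area under the a-t graph; then v = v₀ + Δv.
0–3 s: 10 × 3 = 30 m/s
3–4 s: -4 × 1 = -4 m/s
4–10 s: 6 × 6 = 36 m/s
10–13 s: -5 × 3 = -15 m/s
13–17 s: 8 × 4 = 32 m/s
Δv = 79 m/s, so v(17) = 9 + (79) = 88 m/s.

88 m/s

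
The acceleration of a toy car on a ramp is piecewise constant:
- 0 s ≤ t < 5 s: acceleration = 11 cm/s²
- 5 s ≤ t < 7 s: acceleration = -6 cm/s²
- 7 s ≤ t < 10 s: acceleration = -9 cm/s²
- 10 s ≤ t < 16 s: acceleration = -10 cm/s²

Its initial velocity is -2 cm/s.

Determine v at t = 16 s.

Δv equals the area under the a-t graph; then v = v₀ + Δv.
0–5 s: 11 × 5 = 55 cm/s
5–7 s: -6 × 2 = -12 cm/s
7–10 s: -9 × 3 = -27 cm/s
10–16 s: -10 × 6 = -60 cm/s
Δv = -44 cm/s, so v(16) = -2 + (-44) = -46 cm/s.

-46 cm/s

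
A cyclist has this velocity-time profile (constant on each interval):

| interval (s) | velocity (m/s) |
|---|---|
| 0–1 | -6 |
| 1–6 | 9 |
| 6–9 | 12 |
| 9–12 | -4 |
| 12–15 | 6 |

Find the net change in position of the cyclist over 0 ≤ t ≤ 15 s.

81 m

Net displacement equals the area under the velocity-time graph (areas below the axis count negative).
0–1 s: -6 × 1 = -6 m
1–6 s: 9 × 5 = 45 m
6–9 s: 12 × 3 = 36 m
9–12 s: -4 × 3 = -12 m
12–15 s: 6 × 3 = 18 m
Net displacement = 81 m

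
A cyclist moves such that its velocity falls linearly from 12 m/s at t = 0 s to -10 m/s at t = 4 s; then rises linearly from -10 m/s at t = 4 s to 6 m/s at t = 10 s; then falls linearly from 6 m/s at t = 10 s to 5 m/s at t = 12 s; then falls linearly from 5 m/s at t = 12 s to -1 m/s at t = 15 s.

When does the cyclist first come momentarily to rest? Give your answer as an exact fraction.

v changes sign on 0–4 s (from 12 to -10); the graph is linear there, so v = 0 at t = 0 + (-12)·(4 − 0)/(-10 − 12) = 24/11 s.

t = 24/11 s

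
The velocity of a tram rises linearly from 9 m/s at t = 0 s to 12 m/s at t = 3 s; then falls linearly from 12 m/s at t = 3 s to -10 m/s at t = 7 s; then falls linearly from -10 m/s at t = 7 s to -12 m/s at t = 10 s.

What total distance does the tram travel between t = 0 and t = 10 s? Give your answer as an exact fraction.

1907/22 m

Distance (not displacement) is the total path length: add the absolute areas under v-t.
0–3 s: |½(9 + 12)(3)| = 31.5 m
3–7 s: v = 0 at t = 57/11 s; triangle areas 144/11 + 100/11 = 244/11 m
7–10 s: |½(-10 + -12)(3)| = 33 m
Total distance = 1907/22 m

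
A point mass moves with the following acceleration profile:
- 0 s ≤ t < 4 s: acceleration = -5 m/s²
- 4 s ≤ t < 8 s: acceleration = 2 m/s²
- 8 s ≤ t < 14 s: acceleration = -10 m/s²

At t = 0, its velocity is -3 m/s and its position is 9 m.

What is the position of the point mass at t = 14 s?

On each constant-a segment, Δv = aΔt and Δx = v₀Δt + ½aΔt²; chain segment to segment.
0–4 s: v starts -3 m/s; Δx = -3·4 + ½·-5·4² = -52 m; v ends -23 m/s.
4–8 s: v starts -23 m/s; Δx = -23·4 + ½·2·4² = -76 m; v ends -15 m/s.
8–14 s: v starts -15 m/s; Δx = -15·6 + ½·-10·6² = -270 m; v ends -75 m/s.
x(14) = 9 + Σ Δx = -389 m.

-389 m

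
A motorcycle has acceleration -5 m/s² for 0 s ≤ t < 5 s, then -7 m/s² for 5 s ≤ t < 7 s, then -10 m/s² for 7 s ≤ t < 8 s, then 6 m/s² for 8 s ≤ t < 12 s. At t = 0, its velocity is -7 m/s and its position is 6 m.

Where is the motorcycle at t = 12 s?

On each constant-a segment, Δv = aΔt and Δx = v₀Δt + ½aΔt²; chain segment to segment.
0–5 s: v starts -7 m/s; Δx = -7·5 + ½·-5·5² = -97.5 m; v ends -32 m/s.
5–7 s: v starts -32 m/s; Δx = -32·2 + ½·-7·2² = -78 m; v ends -46 m/s.
7–8 s: v starts -46 m/s; Δx = -46·1 + ½·-10·1² = -51 m; v ends -56 m/s.
8–12 s: v starts -56 m/s; Δx = -56·4 + ½·6·4² = -176 m; v ends -32 m/s.
x(12) = 6 + Σ Δx = -396.5 m.

-396.5 m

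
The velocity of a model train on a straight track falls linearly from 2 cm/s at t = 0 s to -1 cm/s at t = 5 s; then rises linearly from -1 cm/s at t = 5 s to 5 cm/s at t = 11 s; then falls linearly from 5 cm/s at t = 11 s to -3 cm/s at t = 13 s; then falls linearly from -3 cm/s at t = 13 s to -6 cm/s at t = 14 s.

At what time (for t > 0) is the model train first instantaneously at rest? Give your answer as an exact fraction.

v changes sign on 0–5 s (from 2 to -1); the graph is linear there, so v = 0 at t = 0 + (-2)·(5 − 0)/(-1 − 2) = 10/3 s.

t = 10/3 s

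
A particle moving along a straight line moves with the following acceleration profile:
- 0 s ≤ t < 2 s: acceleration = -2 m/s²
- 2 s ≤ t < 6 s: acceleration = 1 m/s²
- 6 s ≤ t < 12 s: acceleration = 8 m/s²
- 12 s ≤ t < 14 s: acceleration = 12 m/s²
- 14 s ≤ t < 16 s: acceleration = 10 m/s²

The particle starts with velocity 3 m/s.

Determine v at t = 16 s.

95 m/s

Δv equals the area under the a-t graph; then v = v₀ + Δv.
0–2 s: -2 × 2 = -4 m/s
2–6 s: 1 × 4 = 4 m/s
6–12 s: 8 × 6 = 48 m/s
12–14 s: 12 × 2 = 24 m/s
14–16 s: 10 × 2 = 20 m/s
Δv = 92 m/s, so v(16) = 3 + (92) = 95 m/s.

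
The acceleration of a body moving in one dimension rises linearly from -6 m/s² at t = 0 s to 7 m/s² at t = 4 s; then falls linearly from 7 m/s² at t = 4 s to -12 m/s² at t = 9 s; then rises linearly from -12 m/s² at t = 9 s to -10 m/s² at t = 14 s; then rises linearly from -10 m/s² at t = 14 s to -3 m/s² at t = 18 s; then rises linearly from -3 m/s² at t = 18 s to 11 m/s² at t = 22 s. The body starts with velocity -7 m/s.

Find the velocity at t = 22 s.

Δv equals the area under the a-t graph; then v = v₀ + Δv.
0–4 s: ½(-6 + 7)(4) = 2 m/s
4–9 s: ½(7 + -12)(5) = -12.5 m/s
9–14 s: ½(-12 + -10)(5) = -55 m/s
14–18 s: ½(-10 + -3)(4) = -26 m/s
18–22 s: ½(-3 + 11)(4) = 16 m/s
Δv = -75.5 m/s, so v(22) = -7 + (-75.5) = -82.5 m/s.

-82.5 m/s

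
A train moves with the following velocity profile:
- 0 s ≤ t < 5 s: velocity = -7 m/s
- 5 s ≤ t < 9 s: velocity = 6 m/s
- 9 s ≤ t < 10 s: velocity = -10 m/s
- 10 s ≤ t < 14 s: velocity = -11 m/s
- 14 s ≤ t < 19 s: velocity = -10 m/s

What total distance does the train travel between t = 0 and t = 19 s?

Distance (not displacement) is the total path length: add the absolute areas under v-t.
0–5 s: |-7| × 5 = 35 m
5–9 s: |6| × 4 = 24 m
9–10 s: |-10| × 1 = 10 m
10–14 s: |-11| × 4 = 44 m
14–19 s: |-10| × 5 = 50 m
Total distance = 163 m

163 m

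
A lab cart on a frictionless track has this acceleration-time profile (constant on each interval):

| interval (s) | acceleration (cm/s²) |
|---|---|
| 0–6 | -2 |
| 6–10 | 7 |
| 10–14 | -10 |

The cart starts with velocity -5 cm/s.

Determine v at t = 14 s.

-29 cm/s

Δv equals the area under the a-t graph; then v = v₀ + Δv.
0–6 s: -2 × 6 = -12 cm/s
6–10 s: 7 × 4 = 28 cm/s
10–14 s: -10 × 4 = -40 cm/s
Δv = -24 cm/s, so v(14) = -5 + (-24) = -29 cm/s.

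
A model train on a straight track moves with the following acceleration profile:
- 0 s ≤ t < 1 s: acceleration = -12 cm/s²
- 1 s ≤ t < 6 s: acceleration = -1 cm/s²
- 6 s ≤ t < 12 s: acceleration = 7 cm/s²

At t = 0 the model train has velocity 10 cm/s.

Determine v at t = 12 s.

Δv equals the area under the a-t graph; then v = v₀ + Δv.
0–1 s: -12 × 1 = -12 cm/s
1–6 s: -1 × 5 = -5 cm/s
6–12 s: 7 × 6 = 42 cm/s
Δv = 25 cm/s, so v(12) = 10 + (25) = 35 cm/s.

35 cm/s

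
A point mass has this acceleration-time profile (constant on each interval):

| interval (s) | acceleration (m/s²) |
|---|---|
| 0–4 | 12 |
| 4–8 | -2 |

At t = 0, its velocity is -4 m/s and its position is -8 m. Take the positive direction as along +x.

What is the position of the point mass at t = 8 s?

232 m

On each constant-a segment, Δv = aΔt and Δx = v₀Δt + ½aΔt²; chain segment to segment.
0–4 s: v starts -4 m/s; Δx = -4·4 + ½·12·4² = 80 m; v ends 44 m/s.
4–8 s: v starts 44 m/s; Δx = 44·4 + ½·-2·4² = 160 m; v ends 36 m/s.
x(8) = -8 + Σ Δx = 232 m.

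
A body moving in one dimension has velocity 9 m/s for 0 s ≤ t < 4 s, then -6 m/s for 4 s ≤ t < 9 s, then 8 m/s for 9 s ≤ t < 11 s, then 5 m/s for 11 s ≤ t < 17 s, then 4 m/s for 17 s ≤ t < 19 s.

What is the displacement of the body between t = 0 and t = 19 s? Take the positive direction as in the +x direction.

60 m

Displacement is the signed area under the v-t curve.
0–4 s: 9 × 4 = 36 m
4–9 s: -6 × 5 = -30 m
9–11 s: 8 × 2 = 16 m
11–17 s: 5 × 6 = 30 m
17–19 s: 4 × 2 = 8 m
Net displacement = 60 m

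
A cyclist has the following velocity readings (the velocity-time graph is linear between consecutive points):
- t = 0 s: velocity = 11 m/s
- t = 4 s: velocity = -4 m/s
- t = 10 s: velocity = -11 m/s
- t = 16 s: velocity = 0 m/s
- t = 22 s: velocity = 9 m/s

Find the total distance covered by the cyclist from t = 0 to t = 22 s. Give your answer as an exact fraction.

1849/15 m

Total distance travelled is ∫|v| dt — sum the magnitudes of each area piece.
0–4 s: v = 0 at t = 44/15 s; triangle areas 242/15 + 32/15 = 274/15 m
4–10 s: |½(-4 + -11)(6)| = 45 m
10–16 s: |½(-11 + 0)(6)| = 33 m
16–22 s: |½(0 + 9)(6)| = 27 m
Total distance = 1849/15 m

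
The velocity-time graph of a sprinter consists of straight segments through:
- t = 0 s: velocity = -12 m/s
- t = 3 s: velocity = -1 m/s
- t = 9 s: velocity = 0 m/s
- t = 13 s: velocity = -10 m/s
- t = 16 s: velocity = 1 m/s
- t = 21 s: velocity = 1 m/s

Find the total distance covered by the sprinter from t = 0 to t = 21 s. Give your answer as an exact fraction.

Distance (not displacement) is the total path length: add the absolute areas under v-t.
0–3 s: |½(-12 + -1)(3)| = 19.5 m
3–9 s: |½(-1 + 0)(6)| = 3 m
9–13 s: |½(0 + -10)(4)| = 20 m
13–16 s: v = 0 at t = 173/11 s; triangle areas 150/11 + 3/22 = 303/22 m
16–21 s: |1| × 5 = 5 m
Total distance = 674/11 m

674/11 m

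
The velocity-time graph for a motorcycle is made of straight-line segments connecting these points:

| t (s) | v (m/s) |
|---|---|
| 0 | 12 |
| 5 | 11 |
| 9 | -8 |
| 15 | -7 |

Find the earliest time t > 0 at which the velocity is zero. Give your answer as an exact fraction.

v changes sign on 5–9 s (from 11 to -8); the graph is linear there, so v = 0 at t = 5 + (-11)·(9 − 5)/(-8 − 11) = 139/19 s.

t = 139/19 s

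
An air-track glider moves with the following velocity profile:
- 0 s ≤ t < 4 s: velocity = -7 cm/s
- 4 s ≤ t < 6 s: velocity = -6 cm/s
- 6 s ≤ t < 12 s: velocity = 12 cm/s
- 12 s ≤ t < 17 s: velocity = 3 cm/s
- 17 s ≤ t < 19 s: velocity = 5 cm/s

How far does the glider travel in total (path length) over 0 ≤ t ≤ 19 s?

Distance (not displacement) is the total path length: add the absolute areas under v-t.
0–4 s: |-7| × 4 = 28 cm
4–6 s: |-6| × 2 = 12 cm
6–12 s: |12| × 6 = 72 cm
12–17 s: |3| × 5 = 15 cm
17–19 s: |5| × 2 = 10 cm
Total distance = 137 cm

137 cm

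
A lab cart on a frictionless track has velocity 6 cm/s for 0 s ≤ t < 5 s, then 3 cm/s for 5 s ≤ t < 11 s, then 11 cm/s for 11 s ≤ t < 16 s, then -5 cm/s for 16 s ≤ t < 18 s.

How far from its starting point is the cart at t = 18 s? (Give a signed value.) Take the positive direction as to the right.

Displacement is the signed area under the v-t curve.
0–5 s: 6 × 5 = 30 cm
5–11 s: 3 × 6 = 18 cm
11–16 s: 11 × 5 = 55 cm
16–18 s: -5 × 2 = -10 cm
Net displacement = 93 cm

93 cm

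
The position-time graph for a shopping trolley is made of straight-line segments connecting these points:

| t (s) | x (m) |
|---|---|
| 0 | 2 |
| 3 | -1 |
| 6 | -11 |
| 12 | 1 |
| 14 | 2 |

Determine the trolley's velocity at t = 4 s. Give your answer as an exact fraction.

Velocity is the slope of the x-t graph on 3–6 s: (-11 − -1)/(6 − 3) = -10/3 m/s.

-10/3 m/s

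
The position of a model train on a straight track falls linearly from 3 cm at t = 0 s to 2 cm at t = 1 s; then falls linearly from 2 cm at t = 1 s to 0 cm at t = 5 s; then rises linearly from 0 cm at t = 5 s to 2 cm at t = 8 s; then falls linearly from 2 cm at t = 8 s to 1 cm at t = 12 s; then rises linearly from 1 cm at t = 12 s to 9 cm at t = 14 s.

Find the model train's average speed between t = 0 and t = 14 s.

Average speed = (total path length)/(elapsed time); on a piecewise-linear x-t graph the path length is Σ|Δx|.
0–1 s: |Δx| = |2 − 3| = 1 cm
1–5 s: |Δx| = |0 − 2| = 2 cm
5–8 s: |Δx| = |2 − 0| = 2 cm
8–12 s: |Δx| = |1 − 2| = 1 cm
12–14 s: |Δx| = |9 − 1| = 8 cm
Total path = 14 cm; average speed = 14/14 = 1 cm/s.

1 cm/s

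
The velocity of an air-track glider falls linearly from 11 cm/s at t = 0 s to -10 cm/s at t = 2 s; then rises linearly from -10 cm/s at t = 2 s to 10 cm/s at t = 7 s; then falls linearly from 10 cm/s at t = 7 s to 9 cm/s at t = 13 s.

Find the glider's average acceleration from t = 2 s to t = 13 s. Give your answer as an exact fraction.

Average acceleration = Δv/Δt = (9 − -10)/(13 − 2) = 19/11 cm/s².

19/11 cm/s²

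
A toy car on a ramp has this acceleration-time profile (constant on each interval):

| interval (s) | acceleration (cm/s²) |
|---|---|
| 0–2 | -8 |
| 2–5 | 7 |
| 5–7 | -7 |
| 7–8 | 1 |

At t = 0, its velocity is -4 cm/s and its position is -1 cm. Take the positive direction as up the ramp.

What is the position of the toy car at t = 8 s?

On each constant-a segment, Δv = aΔt and Δx = v₀Δt + ½aΔt²; chain segment to segment.
0–2 s: v starts -4 cm/s; Δx = -4·2 + ½·-8·2² = -24 cm; v ends -20 cm/s.
2–5 s: v starts -20 cm/s; Δx = -20·3 + ½·7·3² = -28.5 cm; v ends 1 cm/s.
5–7 s: v starts 1 cm/s; Δx = 1·2 + ½·-7·2² = -12 cm; v ends -13 cm/s.
7–8 s: v starts -13 cm/s; Δx = -13·1 + ½·1·1² = -12.5 cm; v ends -12 cm/s.
x(8) = -1 + Σ Δx = -78 cm.

-78 cm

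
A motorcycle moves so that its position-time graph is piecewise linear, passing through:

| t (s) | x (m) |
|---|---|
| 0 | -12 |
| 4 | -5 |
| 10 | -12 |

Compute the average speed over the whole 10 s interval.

Average speed = (total path length)/(elapsed time); on a piecewise-linear x-t graph the path length is Σ|Δx|.
0–4 s: |Δx| = |-5 − -12| = 7 m
4–10 s: |Δx| = |-12 − -5| = 7 m
Total path = 14 m; average speed = 14/10 = 1.4 m/s.

1.4 m/s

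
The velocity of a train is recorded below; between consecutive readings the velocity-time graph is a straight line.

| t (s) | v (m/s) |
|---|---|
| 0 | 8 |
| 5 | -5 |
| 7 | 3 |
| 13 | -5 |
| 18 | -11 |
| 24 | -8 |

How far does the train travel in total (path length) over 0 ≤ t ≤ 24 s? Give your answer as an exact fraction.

3409/26 m

Total distance travelled is ∫|v| dt — sum the magnitudes of each area piece.
0–5 s: v = 0 at t = 40/13 s; triangle areas 160/13 + 125/26 = 445/26 m
5–7 s: v = 0 at t = 6.25 s; triangle areas 3.125 + 1.125 = 4.25 m
7–13 s: v = 0 at t = 9.25 s; triangle areas 3.375 + 9.375 = 12.75 m
13–18 s: |½(-5 + -11)(5)| = 40 m
18–24 s: |½(-11 + -8)(6)| = 57 m
Total distance = 3409/26 m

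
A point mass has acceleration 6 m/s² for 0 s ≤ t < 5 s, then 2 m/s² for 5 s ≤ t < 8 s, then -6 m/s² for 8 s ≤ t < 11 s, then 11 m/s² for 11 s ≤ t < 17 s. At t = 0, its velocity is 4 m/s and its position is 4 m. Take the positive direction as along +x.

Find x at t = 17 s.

633 m

On each constant-a segment, Δv = aΔt and Δx = v₀Δt + ½aΔt²; chain segment to segment.
0–5 s: v starts 4 m/s; Δx = 4·5 + ½·6·5² = 95 m; v ends 34 m/s.
5–8 s: v starts 34 m/s; Δx = 34·3 + ½·2·3² = 111 m; v ends 40 m/s.
8–11 s: v starts 40 m/s; Δx = 40·3 + ½·-6·3² = 93 m; v ends 22 m/s.
11–17 s: v starts 22 m/s; Δx = 22·6 + ½·11·6² = 330 m; v ends 88 m/s.
x(17) = 4 + Σ Δx = 633 m.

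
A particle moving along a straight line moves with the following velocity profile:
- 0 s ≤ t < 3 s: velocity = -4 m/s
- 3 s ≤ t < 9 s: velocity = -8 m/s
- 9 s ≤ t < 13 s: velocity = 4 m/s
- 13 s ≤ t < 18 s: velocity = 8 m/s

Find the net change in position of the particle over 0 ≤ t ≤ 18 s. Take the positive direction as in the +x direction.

Net displacement equals the area under the velocity-time graph (areas below the axis count negative).
0–3 s: -4 × 3 = -12 m
3–9 s: -8 × 6 = -48 m
9–13 s: 4 × 4 = 16 m
13–18 s: 8 × 5 = 40 m
Net displacement = -4 m

-4 m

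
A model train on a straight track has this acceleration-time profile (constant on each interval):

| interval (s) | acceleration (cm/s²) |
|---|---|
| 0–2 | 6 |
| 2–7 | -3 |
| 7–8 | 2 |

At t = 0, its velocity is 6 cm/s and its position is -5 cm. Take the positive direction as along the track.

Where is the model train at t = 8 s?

75.5 cm

On each constant-a segment, Δv = aΔt and Δx = v₀Δt + ½aΔt²; chain segment to segment.
0–2 s: v starts 6 cm/s; Δx = 6·2 + ½·6·2² = 24 cm; v ends 18 cm/s.
2–7 s: v starts 18 cm/s; Δx = 18·5 + ½·-3·5² = 52.5 cm; v ends 3 cm/s.
7–8 s: v starts 3 cm/s; Δx = 3·1 + ½·2·1² = 4 cm; v ends 5 cm/s.
x(8) = -5 + Σ Δx = 75.5 cm.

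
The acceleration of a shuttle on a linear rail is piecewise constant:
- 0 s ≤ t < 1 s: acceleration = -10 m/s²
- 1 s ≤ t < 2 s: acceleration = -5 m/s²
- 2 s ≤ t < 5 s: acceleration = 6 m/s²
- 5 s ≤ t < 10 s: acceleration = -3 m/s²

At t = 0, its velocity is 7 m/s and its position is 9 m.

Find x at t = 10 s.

On each constant-a segment, Δv = aΔt and Δx = v₀Δt + ½aΔt²; chain segment to segment.
0–1 s: v starts 7 m/s; Δx = 7·1 + ½·-10·1² = 2 m; v ends -3 m/s.
1–2 s: v starts -3 m/s; Δx = -3·1 + ½·-5·1² = -5.5 m; v ends -8 m/s.
2–5 s: v starts -8 m/s; Δx = -8·3 + ½·6·3² = 3 m; v ends 10 m/s.
5–10 s: v starts 10 m/s; Δx = 10·5 + ½·-3·5² = 12.5 m; v ends -5 m/s.
x(10) = 9 + Σ Δx = 21 m.

21 m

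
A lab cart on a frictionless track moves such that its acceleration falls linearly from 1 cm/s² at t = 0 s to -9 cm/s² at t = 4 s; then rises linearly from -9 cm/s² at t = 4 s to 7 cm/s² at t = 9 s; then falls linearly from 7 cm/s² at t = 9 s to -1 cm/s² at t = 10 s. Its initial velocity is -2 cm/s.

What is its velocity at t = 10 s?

-20 cm/s

Δv equals the area under the a-t graph; then v = v₀ + Δv.
0–4 s: ½(1 + -9)(4) = -16 cm/s
4–9 s: ½(-9 + 7)(5) = -5 cm/s
9–10 s: ½(7 + -1)(1) = 3 cm/s
Δv = -18 cm/s, so v(10) = -2 + (-18) = -20 cm/s.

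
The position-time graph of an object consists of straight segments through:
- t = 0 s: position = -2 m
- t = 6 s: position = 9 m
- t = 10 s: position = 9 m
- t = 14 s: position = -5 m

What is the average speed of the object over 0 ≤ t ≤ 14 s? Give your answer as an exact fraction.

25/14 m/s

Average speed = (total path length)/(elapsed time); on a piecewise-linear x-t graph the path length is Σ|Δx|.
0–6 s: |Δx| = |9 − -2| = 11 m
6–10 s: |Δx| = |9 − 9| = 0 m
10–14 s: |Δx| = |-5 − 9| = 14 m
Total path = 25 m; average speed = 25/14 = 25/14 m/s.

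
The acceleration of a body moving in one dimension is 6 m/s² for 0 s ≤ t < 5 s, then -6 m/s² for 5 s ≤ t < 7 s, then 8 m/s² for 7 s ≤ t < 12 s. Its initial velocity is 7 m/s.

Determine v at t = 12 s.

Δv equals the area under the a-t graph; then v = v₀ + Δv.
0–5 s: 6 × 5 = 30 m/s
5–7 s: -6 × 2 = -12 m/s
7–12 s: 8 × 5 = 40 m/s
Δv = 58 m/s, so v(12) = 7 + (58) = 65 m/s.

65 m/s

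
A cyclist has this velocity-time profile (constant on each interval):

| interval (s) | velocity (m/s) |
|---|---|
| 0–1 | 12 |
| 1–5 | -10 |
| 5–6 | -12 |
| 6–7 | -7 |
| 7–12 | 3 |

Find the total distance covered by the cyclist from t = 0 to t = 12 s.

86 m

Total distance travelled is ∫|v| dt — sum the magnitudes of each area piece.
0–1 s: |12| × 1 = 12 m
1–5 s: |-10| × 4 = 40 m
5–6 s: |-12| × 1 = 12 m
6–7 s: |-7| × 1 = 7 m
7–12 s: |3| × 5 = 15 m
Total distance = 86 m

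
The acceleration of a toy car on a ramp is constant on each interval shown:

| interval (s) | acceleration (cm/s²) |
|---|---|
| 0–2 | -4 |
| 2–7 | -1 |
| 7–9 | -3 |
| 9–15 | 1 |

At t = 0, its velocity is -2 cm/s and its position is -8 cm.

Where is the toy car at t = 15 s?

-226.5 cm

On each constant-a segment, Δv = aΔt and Δx = v₀Δt + ½aΔt²; chain segment to segment.
0–2 s: v starts -2 cm/s; Δx = -2·2 + ½·-4·2² = -12 cm; v ends -10 cm/s.
2–7 s: v starts -10 cm/s; Δx = -10·5 + ½·-1·5² = -62.5 cm; v ends -15 cm/s.
7–9 s: v starts -15 cm/s; Δx = -15·2 + ½·-3·2² = -36 cm; v ends -21 cm/s.
9–15 s: v starts -21 cm/s; Δx = -21·6 + ½·1·6² = -108 cm; v ends -15 cm/s.
x(15) = -8 + Σ Δx = -226.5 cm.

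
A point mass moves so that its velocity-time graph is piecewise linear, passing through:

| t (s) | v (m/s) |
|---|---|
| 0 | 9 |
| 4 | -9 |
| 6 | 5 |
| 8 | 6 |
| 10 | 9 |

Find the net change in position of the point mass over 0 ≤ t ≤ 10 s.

22 m

Net displacement equals the area under the velocity-time graph (areas below the axis count negative).
0–4 s: ½(9 + -9)(4) = 0 m
4–6 s: ½(-9 + 5)(2) = -4 m
6–8 s: ½(5 + 6)(2) = 11 m
8–10 s: ½(6 + 9)(2) = 15 m
Net displacement = 22 m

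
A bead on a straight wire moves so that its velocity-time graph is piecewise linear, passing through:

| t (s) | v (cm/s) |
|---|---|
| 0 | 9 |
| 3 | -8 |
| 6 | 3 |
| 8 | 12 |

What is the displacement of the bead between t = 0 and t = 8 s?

Net displacement equals the area under the velocity-time graph (areas below the axis count negative).
0–3 s: ½(9 + -8)(3) = 1.5 cm
3–6 s: ½(-8 + 3)(3) = -7.5 cm
6–8 s: ½(3 + 12)(2) = 15 cm
Net displacement = 9 cm

9 cm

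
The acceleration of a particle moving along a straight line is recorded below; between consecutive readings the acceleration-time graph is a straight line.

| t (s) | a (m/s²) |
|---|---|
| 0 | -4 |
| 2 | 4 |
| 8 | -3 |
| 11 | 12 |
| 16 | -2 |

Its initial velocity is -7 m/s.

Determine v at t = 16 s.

34.5 m/s

Δv equals the area under the a-t graph; then v = v₀ + Δv.
0–2 s: ½(-4 + 4)(2) = 0 m/s
2–8 s: ½(4 + -3)(6) = 3 m/s
8–11 s: ½(-3 + 12)(3) = 13.5 m/s
11–16 s: ½(12 + -2)(5) = 25 m/s
Δv = 41.5 m/s, so v(16) = -7 + (41.5) = 34.5 m/s.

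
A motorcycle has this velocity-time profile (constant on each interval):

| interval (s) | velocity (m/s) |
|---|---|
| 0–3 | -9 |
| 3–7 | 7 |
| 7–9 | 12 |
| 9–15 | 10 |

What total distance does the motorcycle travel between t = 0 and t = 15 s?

139 m

Total distance travelled is ∫|v| dt — sum the magnitudes of each area piece.
0–3 s: |-9| × 3 = 27 m
3–7 s: |7| × 4 = 28 m
7–9 s: |12| × 2 = 24 m
9–15 s: |10| × 6 = 60 m
Total distance = 139 m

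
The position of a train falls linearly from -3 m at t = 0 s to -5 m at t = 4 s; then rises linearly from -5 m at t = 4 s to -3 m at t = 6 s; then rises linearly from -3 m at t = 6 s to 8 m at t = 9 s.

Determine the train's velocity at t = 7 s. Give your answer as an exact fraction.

Velocity is the slope of the x-t graph on 6–9 s: (8 − -3)/(9 − 6) = 11/3 m/s.

11/3 m/s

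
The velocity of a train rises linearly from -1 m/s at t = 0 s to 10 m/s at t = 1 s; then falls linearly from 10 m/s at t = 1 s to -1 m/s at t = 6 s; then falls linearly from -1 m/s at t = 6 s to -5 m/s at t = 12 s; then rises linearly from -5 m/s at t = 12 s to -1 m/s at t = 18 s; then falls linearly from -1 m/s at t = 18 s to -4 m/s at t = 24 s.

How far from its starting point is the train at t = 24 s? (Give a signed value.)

-24 m

Displacement is the signed area under the v-t curve.
0–1 s: ½(-1 + 10)(1) = 4.5 m
1–6 s: ½(10 + -1)(5) = 22.5 m
6–12 s: ½(-1 + -5)(6) = -18 m
12–18 s: ½(-5 + -1)(6) = -18 m
18–24 s: ½(-1 + -4)(6) = -15 m
Net displacement = -24 m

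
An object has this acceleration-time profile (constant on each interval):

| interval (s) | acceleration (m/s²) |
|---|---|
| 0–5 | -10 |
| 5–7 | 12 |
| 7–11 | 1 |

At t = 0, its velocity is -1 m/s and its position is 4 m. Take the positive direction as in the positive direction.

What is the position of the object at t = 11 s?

On each constant-a segment, Δv = aΔt and Δx = v₀Δt + ½aΔt²; chain segment to segment.
0–5 s: v starts -1 m/s; Δx = -1·5 + ½·-10·5² = -130 m; v ends -51 m/s.
5–7 s: v starts -51 m/s; Δx = -51·2 + ½·12·2² = -78 m; v ends -27 m/s.
7–11 s: v starts -27 m/s; Δx = -27·4 + ½·1·4² = -100 m; v ends -23 m/s.
x(11) = 4 + Σ Δx = -304 m.

-304 m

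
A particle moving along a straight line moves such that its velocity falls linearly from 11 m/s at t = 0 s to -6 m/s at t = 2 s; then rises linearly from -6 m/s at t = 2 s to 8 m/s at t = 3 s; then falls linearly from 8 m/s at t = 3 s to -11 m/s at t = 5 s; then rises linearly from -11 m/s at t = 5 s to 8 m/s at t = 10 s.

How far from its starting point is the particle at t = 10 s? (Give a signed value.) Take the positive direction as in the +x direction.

Net displacement equals the area under the velocity-time graph (areas below the axis count negative).
0–2 s: ½(11 + -6)(2) = 5 m
2–3 s: ½(-6 + 8)(1) = 1 m
3–5 s: ½(8 + -11)(2) = -3 m
5–10 s: ½(-11 + 8)(5) = -7.5 m
Net displacement = -4.5 m

-4.5 m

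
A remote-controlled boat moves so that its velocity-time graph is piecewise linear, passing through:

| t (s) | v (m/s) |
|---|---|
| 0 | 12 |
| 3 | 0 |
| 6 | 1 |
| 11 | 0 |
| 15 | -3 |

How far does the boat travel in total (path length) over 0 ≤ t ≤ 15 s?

28 m

Total distance travelled is ∫|v| dt — sum the magnitudes of each area piece.
0–3 s: |½(12 + 0)(3)| = 18 m
3–6 s: |½(0 + 1)(3)| = 1.5 m
6–11 s: |½(1 + 0)(5)| = 2.5 m
11–15 s: |½(0 + -3)(4)| = 6 m
Total distance = 28 m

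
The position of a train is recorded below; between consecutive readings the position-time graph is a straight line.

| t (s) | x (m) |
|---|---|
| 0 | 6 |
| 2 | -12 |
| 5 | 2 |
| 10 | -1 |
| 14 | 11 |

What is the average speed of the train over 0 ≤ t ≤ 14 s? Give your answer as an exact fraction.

47/14 m/s

Average speed = (total path length)/(elapsed time); on a piecewise-linear x-t graph the path length is Σ|Δx|.
0–2 s: |Δx| = |-12 − 6| = 18 m
2–5 s: |Δx| = |2 − -12| = 14 m
5–10 s: |Δx| = |-1 − 2| = 3 m
10–14 s: |Δx| = |11 − -1| = 12 m
Total path = 47 m; average speed = 47/14 = 47/14 m/s.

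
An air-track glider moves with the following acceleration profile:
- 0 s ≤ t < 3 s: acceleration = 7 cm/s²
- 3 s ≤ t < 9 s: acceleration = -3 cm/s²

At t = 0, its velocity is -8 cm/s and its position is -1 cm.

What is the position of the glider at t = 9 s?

On each constant-a segment, Δv = aΔt and Δx = v₀Δt + ½aΔt²; chain segment to segment.
0–3 s: v starts -8 cm/s; Δx = -8·3 + ½·7·3² = 7.5 cm; v ends 13 cm/s.
3–9 s: v starts 13 cm/s; Δx = 13·6 + ½·-3·6² = 24 cm; v ends -5 cm/s.
x(9) = -1 + Σ Δx = 30.5 cm.

30.5 cm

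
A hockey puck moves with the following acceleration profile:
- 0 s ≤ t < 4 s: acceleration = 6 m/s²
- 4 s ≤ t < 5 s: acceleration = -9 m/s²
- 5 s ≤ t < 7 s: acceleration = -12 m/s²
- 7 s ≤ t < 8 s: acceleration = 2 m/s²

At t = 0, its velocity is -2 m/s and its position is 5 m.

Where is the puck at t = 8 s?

On each constant-a segment, Δv = aΔt and Δx = v₀Δt + ½aΔt²; chain segment to segment.
0–4 s: v starts -2 m/s; Δx = -2·4 + ½·6·4² = 40 m; v ends 22 m/s.
4–5 s: v starts 22 m/s; Δx = 22·1 + ½·-9·1² = 17.5 m; v ends 13 m/s.
5–7 s: v starts 13 m/s; Δx = 13·2 + ½·-12·2² = 2 m; v ends -11 m/s.
7–8 s: v starts -11 m/s; Δx = -11·1 + ½·2·1² = -10 m; v ends -9 m/s.
x(8) = 5 + Σ Δx = 54.5 m.

54.5 m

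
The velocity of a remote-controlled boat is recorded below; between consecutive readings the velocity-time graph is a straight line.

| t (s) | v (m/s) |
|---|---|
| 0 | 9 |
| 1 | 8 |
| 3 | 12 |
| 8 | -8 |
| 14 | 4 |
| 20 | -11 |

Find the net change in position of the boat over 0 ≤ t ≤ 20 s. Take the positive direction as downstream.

5.5 m

Net displacement equals the area under the velocity-time graph (areas below the axis count negative).
0–1 s: ½(9 + 8)(1) = 8.5 m
1–3 s: ½(8 + 12)(2) = 20 m
3–8 s: ½(12 + -8)(5) = 10 m
8–14 s: ½(-8 + 4)(6) = -12 m
14–20 s: ½(4 + -11)(6) = -21 m
Net displacement = 5.5 m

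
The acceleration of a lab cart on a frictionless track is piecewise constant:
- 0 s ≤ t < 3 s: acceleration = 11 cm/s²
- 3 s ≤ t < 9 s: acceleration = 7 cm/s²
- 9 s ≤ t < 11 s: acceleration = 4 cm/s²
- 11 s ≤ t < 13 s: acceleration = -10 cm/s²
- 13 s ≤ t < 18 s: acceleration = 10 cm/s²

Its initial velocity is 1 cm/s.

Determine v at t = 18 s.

Δv equals the area under the a-t graph; then v = v₀ + Δv.
0–3 s: 11 × 3 = 33 cm/s
3–9 s: 7 × 6 = 42 cm/s
9–11 s: 4 × 2 = 8 cm/s
11–13 s: -10 × 2 = -20 cm/s
13–18 s: 10 × 5 = 50 cm/s
Δv = 113 cm/s, so v(18) = 1 + (113) = 114 cm/s.

114 cm/s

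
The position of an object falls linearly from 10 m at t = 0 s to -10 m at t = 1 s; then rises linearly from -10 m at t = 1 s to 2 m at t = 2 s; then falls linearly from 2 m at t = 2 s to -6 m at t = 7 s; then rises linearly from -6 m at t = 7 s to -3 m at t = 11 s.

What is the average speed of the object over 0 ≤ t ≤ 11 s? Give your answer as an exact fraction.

Average speed = (total path length)/(elapsed time); on a piecewise-linear x-t graph the path length is Σ|Δx|.
0–1 s: |Δx| = |-10 − 10| = 20 m
1–2 s: |Δx| = |2 − -10| = 12 m
2–7 s: |Δx| = |-6 − 2| = 8 m
7–11 s: |Δx| = |-3 − -6| = 3 m
Total path = 43 m; average speed = 43/11 = 43/11 m/s.

43/11 m/s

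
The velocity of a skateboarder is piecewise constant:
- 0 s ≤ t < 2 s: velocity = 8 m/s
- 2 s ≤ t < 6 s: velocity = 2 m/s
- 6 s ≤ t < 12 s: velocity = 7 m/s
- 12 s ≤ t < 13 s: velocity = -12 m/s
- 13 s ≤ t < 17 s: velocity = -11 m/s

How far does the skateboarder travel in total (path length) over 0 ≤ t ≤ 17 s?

Distance (not displacement) is the total path length: add the absolute areas under v-t.
0–2 s: |8| × 2 = 16 m
2–6 s: |2| × 4 = 8 m
6–12 s: |7| × 6 = 42 m
12–13 s: |-12| × 1 = 12 m
13–17 s: |-11| × 4 = 44 m
Total distance = 122 m

122 m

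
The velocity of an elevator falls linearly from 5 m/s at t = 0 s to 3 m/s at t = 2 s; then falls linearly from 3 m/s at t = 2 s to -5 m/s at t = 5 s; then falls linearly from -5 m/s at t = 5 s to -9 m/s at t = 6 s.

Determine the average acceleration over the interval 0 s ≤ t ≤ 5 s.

Average acceleration = Δv/Δt = (-5 − 5)/(5 − 0) = -2 m/s².

-2 m/s²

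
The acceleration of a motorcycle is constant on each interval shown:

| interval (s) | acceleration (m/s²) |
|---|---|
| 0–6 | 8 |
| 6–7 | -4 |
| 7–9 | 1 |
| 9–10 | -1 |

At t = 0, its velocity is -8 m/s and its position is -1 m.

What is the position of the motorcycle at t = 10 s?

On each constant-a segment, Δv = aΔt and Δx = v₀Δt + ½aΔt²; chain segment to segment.
0–6 s: v starts -8 m/s; Δx = -8·6 + ½·8·6² = 96 m; v ends 40 m/s.
6–7 s: v starts 40 m/s; Δx = 40·1 + ½·-4·1² = 38 m; v ends 36 m/s.
7–9 s: v starts 36 m/s; Δx = 36·2 + ½·1·2² = 74 m; v ends 38 m/s.
9–10 s: v starts 38 m/s; Δx = 38·1 + ½·-1·1² = 37.5 m; v ends 37 m/s.
x(10) = -1 + Σ Δx = 244.5 m.

244.5 m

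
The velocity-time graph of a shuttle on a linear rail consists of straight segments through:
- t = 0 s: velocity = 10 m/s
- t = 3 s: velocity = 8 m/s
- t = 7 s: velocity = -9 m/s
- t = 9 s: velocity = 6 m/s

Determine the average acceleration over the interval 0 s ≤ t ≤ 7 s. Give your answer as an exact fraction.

Average acceleration = Δv/Δt = (-9 − 10)/(7 − 0) = -19/7 m/s².

-19/7 m/s²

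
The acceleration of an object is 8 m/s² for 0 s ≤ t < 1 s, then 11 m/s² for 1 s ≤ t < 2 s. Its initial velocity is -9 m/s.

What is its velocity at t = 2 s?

10 m/s

Δv equals the area under the a-t graph; then v = v₀ + Δv.
0–1 s: 8 × 1 = 8 m/s
1–2 s: 11 × 1 = 11 m/s
Δv = 19 m/s, so v(2) = -9 + (19) = 10 m/s.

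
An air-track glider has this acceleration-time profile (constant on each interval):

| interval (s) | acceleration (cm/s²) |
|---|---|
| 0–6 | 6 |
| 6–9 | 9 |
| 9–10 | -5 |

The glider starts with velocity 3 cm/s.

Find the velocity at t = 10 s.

Δv equals the area under the a-t graph; then v = v₀ + Δv.
0–6 s: 6 × 6 = 36 cm/s
6–9 s: 9 × 3 = 27 cm/s
9–10 s: -5 × 1 = -5 cm/s
Δv = 58 cm/s, so v(10) = 3 + (58) = 61 cm/s.

61 cm/s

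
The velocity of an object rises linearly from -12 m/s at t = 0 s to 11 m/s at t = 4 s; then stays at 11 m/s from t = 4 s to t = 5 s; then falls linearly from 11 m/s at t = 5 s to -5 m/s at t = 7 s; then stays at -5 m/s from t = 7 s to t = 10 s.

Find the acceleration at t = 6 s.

-8 m/s²

Acceleration is the slope of the v-t graph on 5–7 s: (-5 − 11)/(7 − 5) = -8 m/s².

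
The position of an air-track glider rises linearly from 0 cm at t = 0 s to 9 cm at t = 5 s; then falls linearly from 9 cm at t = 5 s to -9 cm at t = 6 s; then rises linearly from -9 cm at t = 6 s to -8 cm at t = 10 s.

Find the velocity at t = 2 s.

1.8 cm/s

Velocity is the slope of the x-t graph on 0–5 s: (9 − 0)/(5 − 0) = 1.8 cm/s.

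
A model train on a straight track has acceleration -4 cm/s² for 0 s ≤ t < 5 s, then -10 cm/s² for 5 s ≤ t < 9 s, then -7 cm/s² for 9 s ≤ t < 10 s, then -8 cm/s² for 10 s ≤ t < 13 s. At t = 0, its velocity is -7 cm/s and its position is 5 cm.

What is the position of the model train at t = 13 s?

On each constant-a segment, Δv = aΔt and Δx = v₀Δt + ½aΔt²; chain segment to segment.
0–5 s: v starts -7 cm/s; Δx = -7·5 + ½·-4·5² = -85 cm; v ends -27 cm/s.
5–9 s: v starts -27 cm/s; Δx = -27·4 + ½·-10·4² = -188 cm; v ends -67 cm/s.
9–10 s: v starts -67 cm/s; Δx = -67·1 + ½·-7·1² = -70.5 cm; v ends -74 cm/s.
10–13 s: v starts -74 cm/s; Δx = -74·3 + ½·-8·3² = -258 cm; v ends -98 cm/s.
x(13) = 5 + Σ Δx = -596.5 cm.

-596.5 cm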